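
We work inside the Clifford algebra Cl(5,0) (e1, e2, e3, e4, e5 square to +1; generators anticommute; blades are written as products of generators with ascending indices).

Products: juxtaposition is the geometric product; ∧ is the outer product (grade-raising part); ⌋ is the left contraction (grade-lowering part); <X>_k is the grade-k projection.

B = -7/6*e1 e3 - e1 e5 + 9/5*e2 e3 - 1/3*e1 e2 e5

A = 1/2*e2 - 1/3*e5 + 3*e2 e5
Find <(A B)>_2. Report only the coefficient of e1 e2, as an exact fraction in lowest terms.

step 1: 2/3*e1 + 9/10*e3 - 26/9*e1 e2 + 1/6*e1 e5 + 27/5*e3 e5 + 7/12*e1 e2 e3 + 1/2*e1 e2 e5 + 7/18*e1 e3 e5 - 3/5*e2 e3 e5 + 7/2*e1 e2 e3 e5
step 2: -26/9*e1 e2 + 1/6*e1 e5 + 27/5*e3 e5
Answer: -26/9


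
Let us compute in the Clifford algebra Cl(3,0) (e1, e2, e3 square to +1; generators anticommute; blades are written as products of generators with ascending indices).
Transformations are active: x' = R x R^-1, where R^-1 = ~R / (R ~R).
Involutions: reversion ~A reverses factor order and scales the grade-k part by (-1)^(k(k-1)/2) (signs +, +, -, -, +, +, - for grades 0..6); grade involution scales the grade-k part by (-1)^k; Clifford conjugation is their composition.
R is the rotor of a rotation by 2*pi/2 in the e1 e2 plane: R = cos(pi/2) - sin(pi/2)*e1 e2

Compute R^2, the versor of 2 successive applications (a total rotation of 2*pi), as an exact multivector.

Rotor phase runs at HALF the rotation angle; powers of one rotor simply add phase, so after 2 steps in e1 e2 the phase is 2*pi/2 = pi and R^2 = cos(pi) - sin(pi)*e1 e2.
cos(pi) = -1 and sin(pi) = 0, so R^2 = -1. The total rotation 2*pi is 1 full turn, so every vector returns to itself, yet the rotor is -1, on the OTHER sheet of the double cover (an odd number of 2*pi turns).
Answer: -1


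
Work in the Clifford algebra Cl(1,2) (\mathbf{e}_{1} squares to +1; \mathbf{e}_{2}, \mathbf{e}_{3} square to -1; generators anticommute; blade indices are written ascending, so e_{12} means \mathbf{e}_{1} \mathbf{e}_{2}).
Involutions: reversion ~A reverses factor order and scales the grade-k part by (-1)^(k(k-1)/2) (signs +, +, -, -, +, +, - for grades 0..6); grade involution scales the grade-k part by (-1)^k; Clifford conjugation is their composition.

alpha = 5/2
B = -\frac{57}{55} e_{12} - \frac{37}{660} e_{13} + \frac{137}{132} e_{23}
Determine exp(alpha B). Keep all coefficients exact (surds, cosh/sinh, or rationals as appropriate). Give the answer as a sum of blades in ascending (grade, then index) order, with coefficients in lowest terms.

B^2 term by term: the squares give (-\frac{57}{55})^2*(e_{12})^2 + (-\frac{37}{660})^2*(e_{13})^2 + (\frac{137}{132})^2*(e_{23})^2 = \frac{3249}{3025}*(+1) + \frac{1369}{435600}*(+1) + \frac{18769}{17424}*(-1) = 0 (each basis 2-blade squares to minus the product of its generators' squares); cross terms between blades sharing an index anticommute and cancel. So B^2 = 0.
B^2 = 0, hence only two terms survive: exp(alpha B) = 1 + alpha B (parabolic case).
Answer: 1 - \frac{57}{22} e_{12} - \frac{37}{264} e_{13} + \frac{685}{264} e_{23}


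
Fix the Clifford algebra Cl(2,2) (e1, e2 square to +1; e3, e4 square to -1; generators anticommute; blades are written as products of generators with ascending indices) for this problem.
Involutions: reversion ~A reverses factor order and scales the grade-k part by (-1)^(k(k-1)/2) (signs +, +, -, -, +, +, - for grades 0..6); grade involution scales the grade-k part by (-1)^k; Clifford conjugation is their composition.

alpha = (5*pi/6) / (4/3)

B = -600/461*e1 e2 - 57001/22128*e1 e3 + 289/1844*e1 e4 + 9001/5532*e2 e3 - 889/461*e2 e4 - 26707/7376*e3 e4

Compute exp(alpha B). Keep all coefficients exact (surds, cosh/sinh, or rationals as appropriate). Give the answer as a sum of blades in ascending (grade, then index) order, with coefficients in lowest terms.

B^2 term by term: the squares give (-600/461)^2*(e1 e2)^2 + (-57001/22128)^2*(e1 e3)^2 + (289/1844)^2*(e1 e4)^2 + (9001/5532)^2*(e2 e3)^2 + (-889/461)^2*(e2 e4)^2 + (-26707/7376)^2*(e3 e4)^2 = 360000/212521*(-1) + 3249114001/489648384*(+1) + 83521/3400336*(+1) + 81018001/30603024*(+1) + 790321/212521*(+1) + 713263849/54405376*(-1) = -16/9 (each basis 2-blade squares to minus the product of its generators' squares); cross terms between blades sharing an index anticommute and cancel; the commuting (index-disjoint) pairs give grade-4 terms 2*c*c'*(blade product), which cancel blade by blade — e1 e2 e3 e4: 2003025/212521 - 50673889/5100504 + 2601289/5100504 = 0 — confirming B is simple. So B^2 = -16/9.
B^2 = -16/9 — a negative square means the series sums to a rotation: l = 4/3, alpha*l = 5*pi/6, so exp(alpha B) = cos(5*pi/6) + (sin(5*pi/6)/(4/3))*B = -sqrt(3)/2 + (3/8)*B.
Answer: -sqrt(3)/2 - 225/461*e1 e2 - 57001/59008*e1 e3 + 867/14752*e1 e4 + 9001/14752*e2 e3 - 2667/3688*e2 e4 - 80121/59008*e3 e4


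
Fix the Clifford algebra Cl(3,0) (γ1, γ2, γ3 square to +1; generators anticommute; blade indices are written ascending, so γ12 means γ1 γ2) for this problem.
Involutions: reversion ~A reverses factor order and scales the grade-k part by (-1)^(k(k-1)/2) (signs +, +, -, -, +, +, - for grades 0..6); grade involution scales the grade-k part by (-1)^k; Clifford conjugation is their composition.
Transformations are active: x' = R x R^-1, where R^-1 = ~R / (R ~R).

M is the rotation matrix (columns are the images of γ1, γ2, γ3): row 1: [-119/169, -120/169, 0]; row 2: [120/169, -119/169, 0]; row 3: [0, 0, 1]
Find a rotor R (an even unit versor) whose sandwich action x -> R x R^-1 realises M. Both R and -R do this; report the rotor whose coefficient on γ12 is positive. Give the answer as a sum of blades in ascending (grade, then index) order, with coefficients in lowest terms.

Method: write R = a + b12*γ12 + b13*γ13 + b23*γ23 with a^2 + b12^2 + b13^2 + b23^2 = 1 (so R^-1 = ~R). Expanding the columns R e_j ~R gives tr M = 4a^2 - 1 and, from the antisymmetric part, M21 - M12 = -4a*b12, M13 - M31 = 4a*b13, M32 - M23 = -4a*b23.
Here tr M = -69/169, so a^2 = (1 + tr M)/4 = 25/169 and a = ±5/13. Taking a = 5/13: M21 - M12 = 240/169, M13 - M31 = 0, M32 - M23 = 0, giving b12 = -12/13, b13 = 0, b23 = 0, i.e. R = 5/13 - 12/13*γ12.
Its γ12 coefficient is negative, so report the other preimage -R.
Answer: -5/13 + 12/13*γ12. Recall the cover is two-to-one: with M of trace -69/169, both preimages act alike, and the stated γ12 sign chooses the sheet.


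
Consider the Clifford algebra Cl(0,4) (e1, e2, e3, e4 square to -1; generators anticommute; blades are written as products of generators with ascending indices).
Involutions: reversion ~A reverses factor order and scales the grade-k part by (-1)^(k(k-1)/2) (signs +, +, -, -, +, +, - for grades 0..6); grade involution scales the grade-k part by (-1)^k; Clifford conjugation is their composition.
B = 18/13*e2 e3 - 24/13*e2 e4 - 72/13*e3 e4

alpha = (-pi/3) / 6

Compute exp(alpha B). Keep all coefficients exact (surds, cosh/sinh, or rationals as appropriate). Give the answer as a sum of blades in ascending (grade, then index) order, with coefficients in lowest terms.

B^2 term by term: the squares give (18/13)^2*(e2 e3)^2 + (-24/13)^2*(e2 e4)^2 + (-72/13)^2*(e3 e4)^2 = 324/169*(-1) + 576/169*(-1) + 5184/169*(-1) = -36 (each basis 2-blade squares to minus the product of its generators' squares); cross terms between blades sharing an index anticommute and cancel. So B^2 = -36.
B^2 = -36 — the negative square puts this in the circular regime; l = 6, alpha*l = -pi/3, so exp(alpha B) = cos(-pi/3) + (sin(-pi/3)/6)*B = 1/2 + (-sqrt(3)/12)*B.
Answer: 1/2 - 3*sqrt(3)/26*e2 e3 + 2*sqrt(3)/13*e2 e4 + 6*sqrt(3)/13*e3 e4


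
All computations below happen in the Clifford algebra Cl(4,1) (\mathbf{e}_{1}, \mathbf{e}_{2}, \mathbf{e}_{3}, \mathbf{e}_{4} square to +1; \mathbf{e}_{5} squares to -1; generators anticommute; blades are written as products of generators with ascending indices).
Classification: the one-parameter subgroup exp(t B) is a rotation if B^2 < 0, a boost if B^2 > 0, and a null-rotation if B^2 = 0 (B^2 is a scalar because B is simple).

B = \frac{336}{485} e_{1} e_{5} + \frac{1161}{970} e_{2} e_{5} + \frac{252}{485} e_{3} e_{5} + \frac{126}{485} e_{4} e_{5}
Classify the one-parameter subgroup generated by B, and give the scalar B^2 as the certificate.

B^2 term by term: the squares give (\frac{336}{485})^2*(e_{1} e_{5})^2 + (\frac{1161}{970})^2*(e_{2} e_{5})^2 + (\frac{252}{485})^2*(e_{3} e_{5})^2 + (\frac{126}{485})^2*(e_{4} e_{5})^2 = \frac{112896}{235225}*(+1) + \frac{1347921}{940900}*(+1) + \frac{63504}{235225}*(+1) + \frac{15876}{235225}*(+1) = \frac{9}{4} (each basis 2-blade squares to minus the product of its generators' squares); cross terms between blades sharing an index anticommute and cancel. So B^2 = \frac{9}{4}.
Answer: boost, certificate B^2 = \frac{9}{4}. Check the certificate: B^2 = \frac{9}{4}, and that sign is decisive whatever form B takes.


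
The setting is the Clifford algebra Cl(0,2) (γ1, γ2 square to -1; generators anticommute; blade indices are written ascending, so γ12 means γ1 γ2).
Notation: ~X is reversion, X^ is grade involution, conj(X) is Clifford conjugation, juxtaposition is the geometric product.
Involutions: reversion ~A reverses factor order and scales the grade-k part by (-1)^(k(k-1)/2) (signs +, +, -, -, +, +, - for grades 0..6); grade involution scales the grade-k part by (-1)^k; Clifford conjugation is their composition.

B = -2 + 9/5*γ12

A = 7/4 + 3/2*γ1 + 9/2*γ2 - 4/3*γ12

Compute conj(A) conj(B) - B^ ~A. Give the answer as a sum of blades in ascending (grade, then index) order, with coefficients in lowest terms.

first term: -11/10 + 111/10*γ1 + 63/10*γ2 - 349/60*γ12
second term: -59/10 - 111/10*γ1 - 63/10*γ2 + 29/60*γ12
Answer: 24/5 + 111/5*γ1 + 63/5*γ2 - 63/10*γ12


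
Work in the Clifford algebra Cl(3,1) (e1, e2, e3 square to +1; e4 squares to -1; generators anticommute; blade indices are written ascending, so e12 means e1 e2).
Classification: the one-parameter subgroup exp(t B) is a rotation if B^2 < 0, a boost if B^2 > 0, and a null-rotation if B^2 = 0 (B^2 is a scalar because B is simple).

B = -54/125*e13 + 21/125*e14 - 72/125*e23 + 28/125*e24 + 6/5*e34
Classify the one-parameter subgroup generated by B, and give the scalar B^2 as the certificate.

B^2 term by term: the squares give (-54/125)^2*(e13)^2 + (21/125)^2*(e14)^2 + (-72/125)^2*(e23)^2 + (28/125)^2*(e24)^2 + (6/5)^2*(e34)^2 = 2916/15625*(-1) + 441/15625*(+1) + 5184/15625*(-1) + 784/15625*(+1) + 36/25*(+1) = 1 (each basis 2-blade squares to minus the product of its generators' squares); cross terms between blades sharing an index anticommute and cancel; the commuting (index-disjoint) pairs give grade-4 terms 2*c*c'*(blade product), which cancel blade by blade — e1234: 3024/15625 - 3024/15625 = 0 — confirming B is simple. So B^2 = 1.
Answer: boost, certificate B^2 = 1. Why this suffices: the scalar 1 survives any versor conjugation, so its sign alone determines the class however B is presented.


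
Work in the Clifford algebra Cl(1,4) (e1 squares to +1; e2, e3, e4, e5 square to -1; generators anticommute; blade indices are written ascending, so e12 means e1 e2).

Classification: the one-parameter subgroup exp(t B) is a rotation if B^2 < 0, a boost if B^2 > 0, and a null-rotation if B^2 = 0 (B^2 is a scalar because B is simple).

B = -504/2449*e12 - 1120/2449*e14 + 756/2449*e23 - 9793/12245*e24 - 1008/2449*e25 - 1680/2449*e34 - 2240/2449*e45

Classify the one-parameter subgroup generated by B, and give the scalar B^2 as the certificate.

B^2 term by term: the squares give (-504/2449)^2*(e12)^2 + (-1120/2449)^2*(e14)^2 + (756/2449)^2*(e23)^2 + (-9793/12245)^2*(e24)^2 + (-1008/2449)^2*(e25)^2 + (-1680/2449)^2*(e34)^2 + (-2240/2449)^2*(e45)^2 = 254016/5997601*(+1) + 1254400/5997601*(+1) + 571536/5997601*(-1) + 95902849/149940025*(-1) + 1016064/5997601*(-1) + 2822400/5997601*(-1) + 5017600/5997601*(-1) = -49/25 (each basis 2-blade squares to minus the product of its generators' squares); cross terms between blades sharing an index anticommute and cancel; the commuting (index-disjoint) pairs give grade-4 terms 2*c*c'*(blade product), which cancel blade by blade — e1234: 1693440/5997601 - 1693440/5997601 = 0; e1245: 2257920/5997601 - 2257920/5997601 = 0; e2345: -3386880/5997601 + 3386880/5997601 = 0 — confirming B is simple. So B^2 = -49/25.
Answer: rotation, certificate B^2 = -49/25. Because -49/25 is invariant under every versor sandwich, the classification follows from its sign alone.


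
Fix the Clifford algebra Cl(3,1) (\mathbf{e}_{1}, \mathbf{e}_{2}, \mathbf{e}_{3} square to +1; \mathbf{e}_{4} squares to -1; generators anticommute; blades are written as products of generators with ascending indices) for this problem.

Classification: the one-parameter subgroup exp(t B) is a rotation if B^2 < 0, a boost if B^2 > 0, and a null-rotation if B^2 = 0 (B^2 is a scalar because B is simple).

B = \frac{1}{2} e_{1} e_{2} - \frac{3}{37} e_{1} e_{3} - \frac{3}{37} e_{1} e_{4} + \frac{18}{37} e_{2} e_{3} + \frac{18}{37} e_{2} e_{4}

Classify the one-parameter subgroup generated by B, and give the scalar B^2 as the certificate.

B^2 term by term: the squares give (\frac{1}{2})^2*(e_{1} e_{2})^2 + (-\frac{3}{37})^2*(e_{1} e_{3})^2 + (-\frac{3}{37})^2*(e_{1} e_{4})^2 + (\frac{18}{37})^2*(e_{2} e_{3})^2 + (\frac{18}{37})^2*(e_{2} e_{4})^2 = \frac{1}{4}*(-1) + \frac{9}{1369}*(-1) + \frac{9}{1369}*(+1) + \frac{324}{1369}*(-1) + \frac{324}{1369}*(+1) = -\frac{1}{4} (each basis 2-blade squares to minus the product of its generators' squares); cross terms between blades sharing an index anticommute and cancel; the commuting (index-disjoint) pairs give grade-4 terms 2*c*c'*(blade product), which cancel blade by blade — e_{1} e_{2} e_{3} e_{4}: \frac{108}{1369} - \frac{108}{1369} = 0 — confirming B is simple. So B^2 = -\frac{1}{4}.
Answer: rotation, certificate B^2 = -\frac{1}{4}. One invariant decides it: the square -\frac{1}{4} survives every conjugation, and its sign is exactly the classification.


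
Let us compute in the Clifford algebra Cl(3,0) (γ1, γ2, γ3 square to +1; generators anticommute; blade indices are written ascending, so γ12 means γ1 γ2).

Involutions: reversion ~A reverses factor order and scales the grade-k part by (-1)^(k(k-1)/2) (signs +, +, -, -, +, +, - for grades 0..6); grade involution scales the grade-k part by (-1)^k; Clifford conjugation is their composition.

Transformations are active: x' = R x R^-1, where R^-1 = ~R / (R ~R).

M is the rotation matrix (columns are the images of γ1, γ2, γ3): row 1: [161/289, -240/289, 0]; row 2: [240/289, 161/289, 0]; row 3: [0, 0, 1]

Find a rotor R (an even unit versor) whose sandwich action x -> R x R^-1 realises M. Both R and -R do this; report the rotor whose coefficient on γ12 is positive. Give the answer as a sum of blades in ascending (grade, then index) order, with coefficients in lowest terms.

Method: write R = a + b12*γ12 + b13*γ13 + b23*γ23 with a^2 + b12^2 + b13^2 + b23^2 = 1 (so R^-1 = ~R). Expanding the columns R e_j ~R gives tr M = 4a^2 - 1 and, from the antisymmetric part, M21 - M12 = -4a*b12, M13 - M31 = 4a*b13, M32 - M23 = -4a*b23.
Here tr M = 611/289, so a^2 = (1 + tr M)/4 = 225/289 and a = ±15/17. Taking a = 15/17: M21 - M12 = 480/289, M13 - M31 = 0, M32 - M23 = 0, giving b12 = -8/17, b13 = 0, b23 = 0, i.e. R = 15/17 - 8/17*γ12.
Its γ12 coefficient is negative, so report the other preimage -R.
Answer: -15/17 + 8/17*γ12. Sheet selection: the two-to-one cover makes ±R indistinguishable at the matrix level (trace 611/289), so uniqueness comes from the required sign on γ12.


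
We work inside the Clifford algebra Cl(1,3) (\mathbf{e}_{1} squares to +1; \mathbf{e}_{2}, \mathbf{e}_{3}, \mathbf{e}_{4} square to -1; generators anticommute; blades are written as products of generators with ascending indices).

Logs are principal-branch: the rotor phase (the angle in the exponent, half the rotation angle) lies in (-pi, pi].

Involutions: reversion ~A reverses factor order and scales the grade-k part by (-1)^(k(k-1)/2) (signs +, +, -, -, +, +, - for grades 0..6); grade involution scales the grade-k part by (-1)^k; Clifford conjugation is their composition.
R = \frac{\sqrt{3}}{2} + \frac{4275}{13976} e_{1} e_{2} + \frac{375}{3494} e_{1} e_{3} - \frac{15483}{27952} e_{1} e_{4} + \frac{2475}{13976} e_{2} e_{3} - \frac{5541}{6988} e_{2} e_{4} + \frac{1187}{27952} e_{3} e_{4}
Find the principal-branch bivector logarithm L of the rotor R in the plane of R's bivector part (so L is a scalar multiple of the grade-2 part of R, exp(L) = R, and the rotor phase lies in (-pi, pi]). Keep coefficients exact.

The scalar part of R is \frac{\sqrt{3}}{2}, which pins the rotor phase on the principal branch; dividing the bivector part by the sine of that phase recovers the unit plane, and L is the phase times that plane.
Concretely: cos(phase) = \frac{\sqrt{3}}{2} gives phase = ±\frac{\pi}{6}, and since phase/sin(phase) is even the sign is immaterial: L = (phase/sin(phase)) * <R>_2 = (\frac{\pi}{3}) * <R>_2.
Answer: \frac{1425 \pi}{13976} e_{1} e_{2} + \frac{125 \pi}{3494} e_{1} e_{3} - \frac{5161 \pi}{27952} e_{1} e_{4} + \frac{825 \pi}{13976} e_{2} e_{3} - \frac{1847 \pi}{6988} e_{2} e_{4} + \frac{1187 \pi}{83856} e_{3} e_{4}


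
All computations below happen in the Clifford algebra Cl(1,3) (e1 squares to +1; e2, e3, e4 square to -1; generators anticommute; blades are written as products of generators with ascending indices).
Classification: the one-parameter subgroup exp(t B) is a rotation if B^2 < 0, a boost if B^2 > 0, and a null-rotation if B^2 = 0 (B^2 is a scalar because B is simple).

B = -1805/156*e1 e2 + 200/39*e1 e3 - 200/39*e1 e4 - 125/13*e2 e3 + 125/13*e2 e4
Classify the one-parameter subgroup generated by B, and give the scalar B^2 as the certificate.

B^2 term by term: the squares give (-1805/156)^2*(e1 e2)^2 + (200/39)^2*(e1 e3)^2 + (-200/39)^2*(e1 e4)^2 + (-125/13)^2*(e2 e3)^2 + (125/13)^2*(e2 e4)^2 = 3258025/24336*(+1) + 40000/1521*(+1) + 40000/1521*(+1) + 15625/169*(-1) + 15625/169*(-1) = 25/16 (each basis 2-blade squares to minus the product of its generators' squares); cross terms between blades sharing an index anticommute and cancel; the commuting (index-disjoint) pairs give grade-4 terms 2*c*c'*(blade product), which cancel blade by blade — e1 e2 e3 e4: -50000/507 + 50000/507 = 0 — confirming B is simple. So B^2 = 25/16.
Answer: boost, certificate B^2 = 25/16. The invariant at work: B^2 = 25/16 is unchanged by conjugation, hence its sign classifies the subgroup whatever basis B is written in.


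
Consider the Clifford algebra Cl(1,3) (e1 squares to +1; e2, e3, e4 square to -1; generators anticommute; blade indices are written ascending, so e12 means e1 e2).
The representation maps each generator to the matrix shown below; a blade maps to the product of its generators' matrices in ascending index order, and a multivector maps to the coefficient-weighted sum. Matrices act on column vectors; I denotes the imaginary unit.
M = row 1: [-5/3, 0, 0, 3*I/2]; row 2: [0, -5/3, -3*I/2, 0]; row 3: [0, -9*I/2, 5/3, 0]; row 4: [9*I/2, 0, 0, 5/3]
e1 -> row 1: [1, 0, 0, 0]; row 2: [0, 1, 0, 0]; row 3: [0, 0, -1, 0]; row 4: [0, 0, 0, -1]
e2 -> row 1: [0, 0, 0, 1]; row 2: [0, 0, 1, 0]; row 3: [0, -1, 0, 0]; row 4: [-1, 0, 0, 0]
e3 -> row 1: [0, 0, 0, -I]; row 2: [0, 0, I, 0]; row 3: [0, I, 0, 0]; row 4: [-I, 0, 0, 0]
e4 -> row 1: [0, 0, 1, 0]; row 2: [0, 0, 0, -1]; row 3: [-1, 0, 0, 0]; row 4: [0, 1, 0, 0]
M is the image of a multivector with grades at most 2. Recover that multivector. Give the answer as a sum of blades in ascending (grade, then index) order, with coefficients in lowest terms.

Method: the blade images are trace-orthogonal — tr(rho(e_A) rho(e_B)^-1) = 4 if A = B and 0 otherwise — and rho(e_A)^-1 = (e_A)^2 * rho(e_A) with (e_A)^2 = +1 or -1, so the coefficient of e_A in the preimage is (e_A)^2 * tr(M rho(e_A))/4.
Nonzero projections over blades of grade <= 2: e1: (e1)^2 = +1, tr(M rho(e1)) = -20/3, coefficient -5/3; e3: (e3)^2 = -1, tr(M rho(e3)) = 12, coefficient -3; e13: (e13)^2 = +1, tr(M rho(e13)) = 6, coefficient 3/2. Every other blade of grade <= 2 projects to 0.
Answer: -5/3*e1 - 3*e3 + 3/2*e13


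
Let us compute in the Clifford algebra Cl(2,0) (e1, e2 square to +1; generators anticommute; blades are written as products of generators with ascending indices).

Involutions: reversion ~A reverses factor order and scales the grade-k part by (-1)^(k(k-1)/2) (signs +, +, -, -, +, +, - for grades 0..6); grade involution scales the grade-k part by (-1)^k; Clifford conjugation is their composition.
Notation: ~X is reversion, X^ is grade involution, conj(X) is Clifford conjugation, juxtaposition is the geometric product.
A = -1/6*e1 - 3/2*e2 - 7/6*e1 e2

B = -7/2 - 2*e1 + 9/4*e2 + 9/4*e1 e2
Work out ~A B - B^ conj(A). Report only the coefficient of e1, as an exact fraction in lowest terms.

first term: -17/3 + 79/12*e1 + 173/24*e2 - 179/24*e1 e2
second term: -17/3 + 65/12*e1 - 79/24*e2 - 17/24*e1 e2
Answer: 7/6


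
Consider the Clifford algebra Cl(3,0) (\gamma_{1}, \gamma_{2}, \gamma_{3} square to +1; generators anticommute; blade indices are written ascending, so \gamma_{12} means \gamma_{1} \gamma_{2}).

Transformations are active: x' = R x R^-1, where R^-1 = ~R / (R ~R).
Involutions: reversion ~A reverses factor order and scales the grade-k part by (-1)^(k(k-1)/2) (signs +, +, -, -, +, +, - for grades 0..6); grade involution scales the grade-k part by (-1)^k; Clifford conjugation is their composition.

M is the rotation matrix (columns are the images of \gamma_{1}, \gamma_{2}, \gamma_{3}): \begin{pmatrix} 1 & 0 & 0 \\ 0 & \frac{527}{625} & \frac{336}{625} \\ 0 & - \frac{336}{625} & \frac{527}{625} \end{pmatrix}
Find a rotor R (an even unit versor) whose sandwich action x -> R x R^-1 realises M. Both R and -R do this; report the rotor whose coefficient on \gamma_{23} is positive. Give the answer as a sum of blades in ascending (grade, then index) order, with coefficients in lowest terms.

Method: write R = a + b12*\gamma_{12} + b13*\gamma_{13} + b23*\gamma_{23} with a^2 + b12^2 + b13^2 + b23^2 = 1 (so R^-1 = ~R). Expanding the columns R e_j ~R gives tr M = 4a^2 - 1 and, from the antisymmetric part, M21 - M12 = -4a*b12, M13 - M31 = 4a*b13, M32 - M23 = -4a*b23.
Here tr M = \frac{1679}{625}, so a^2 = (1 + tr M)/4 = \frac{576}{625} and a = ±\frac{24}{25}. Taking a = \frac{24}{25}: M21 - M12 = 0, M13 - M31 = 0, M32 - M23 = -\frac{672}{625}, giving b12 = 0, b13 = 0, b23 = \frac{7}{25}, i.e. R = \frac{24}{25} + \frac{7}{25} \gamma_{23}.
Its \gamma_{23} coefficient is already positive.
Answer: \frac{24}{25} + \frac{7}{25} \gamma_{23}. Recall the cover is two-to-one: with M of trace \frac{1679}{625}, both preimages act alike, and the stated \gamma_{23} sign chooses the sheet.


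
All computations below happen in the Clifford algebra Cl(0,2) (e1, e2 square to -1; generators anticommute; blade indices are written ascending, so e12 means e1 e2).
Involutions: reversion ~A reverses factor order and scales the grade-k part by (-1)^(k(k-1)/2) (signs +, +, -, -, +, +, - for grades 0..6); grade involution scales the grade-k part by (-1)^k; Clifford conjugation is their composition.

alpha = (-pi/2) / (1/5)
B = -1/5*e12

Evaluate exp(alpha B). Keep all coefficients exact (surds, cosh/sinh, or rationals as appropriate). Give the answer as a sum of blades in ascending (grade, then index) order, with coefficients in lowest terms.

B^2 = (-1/5)^2*(e12)^2 = 1/25*(-1) = -1/25 (a basis 2-blade squares to minus the product of its generators' squares).
B^2 = -1/25 — since the square is negative, the closed form is circular: l = 1/5, alpha*l = -pi/2, so exp(alpha B) = cos(-pi/2) + (sin(-pi/2)/(1/5))*B = 0 + (-5)*B.
Answer: e12


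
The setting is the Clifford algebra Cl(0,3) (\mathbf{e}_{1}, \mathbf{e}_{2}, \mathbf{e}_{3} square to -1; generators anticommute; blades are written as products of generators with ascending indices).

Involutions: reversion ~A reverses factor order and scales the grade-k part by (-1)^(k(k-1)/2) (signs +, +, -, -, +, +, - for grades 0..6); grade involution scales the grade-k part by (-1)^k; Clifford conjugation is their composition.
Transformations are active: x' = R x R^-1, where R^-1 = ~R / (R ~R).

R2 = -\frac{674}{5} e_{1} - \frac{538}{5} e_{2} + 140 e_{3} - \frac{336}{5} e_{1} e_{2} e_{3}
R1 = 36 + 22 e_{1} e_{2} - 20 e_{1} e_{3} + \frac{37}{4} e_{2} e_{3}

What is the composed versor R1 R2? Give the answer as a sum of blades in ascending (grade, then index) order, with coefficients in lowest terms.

Distribute over the terms of R1 (each basis-blade product reordered to ascending indices, repeated generators contracted through their squares):
(36) R2 = -\frac{24264}{5} e_{1} - \frac{19368}{5} e_{2} + 5040 e_{3} - \frac{12096}{5} e_{1} e_{2} e_{3}
(22 e_{1} e_{2}) R2 = \frac{11836}{5} e_{1} - \frac{14828}{5} e_{2} + \frac{7392}{5} e_{3} + 3080 e_{1} e_{2} e_{3}
(-20 e_{1} e_{3}) R2 = 2800 e_{1} + 1344 e_{2} + 2696 e_{3} - 2152 e_{1} e_{2} e_{3}
(\frac{37}{4} e_{2} e_{3}) R2 = \frac{3108}{5} e_{1} - 1295 e_{2} - \frac{9953}{10} e_{3} - \frac{12469}{10} e_{1} e_{2} e_{3}
Summing the partial products and collecting blades:
Answer: 936 e_{1} - \frac{33951}{5} e_{2} + \frac{82191}{10} e_{3} - \frac{27381}{10} e_{1} e_{2} e_{3}


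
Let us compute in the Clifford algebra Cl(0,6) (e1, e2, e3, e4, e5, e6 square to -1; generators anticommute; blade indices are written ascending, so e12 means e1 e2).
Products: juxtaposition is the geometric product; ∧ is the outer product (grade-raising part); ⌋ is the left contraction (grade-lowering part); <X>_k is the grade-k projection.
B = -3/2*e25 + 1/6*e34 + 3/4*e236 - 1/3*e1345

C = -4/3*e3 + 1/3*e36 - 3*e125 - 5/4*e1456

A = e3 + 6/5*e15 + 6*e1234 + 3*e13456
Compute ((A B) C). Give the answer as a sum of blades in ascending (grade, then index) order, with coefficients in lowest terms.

step 1: -1/6*e4 - e6 - 14/5*e12 + 2*e25 + 3/4*e26 + 2/5*e34 - 1/3*e145 - 9/2*e146 - 1/2*e156 + 3/2*e235 - 9/4*e1245 + 46/5*e1345 - 9/2*e12346 + 9/10*e12356
step 2: 6*e1 - 1/3*e3 + 821/120*e4 - 561/40*e5 + 5/12*e6 + 9/2*e13 + 1/4*e23 + e24 - 2*e25 - 69/16*e26 - 2/9*e34 + 193/15*e36 + 2/15*e46 + 56/15*e123 - 3/2*e124 + 3/10*e125 + 3/2*e134 + 1/6*e135 + 811/60*e145 + 59/24*e156 - 1149/40*e234 - 71/24*e235 + e236 + 1/2*e256 + 1/18*e346 - 14/15*e1236 + 23/16*e1245 - 17/2*e1246 - 9/5*e1256 + 4/9*e1345 + 6*e1346 + 7/6*e1356 - 46/15*e1456 - 2/3*e2356 + 17*e2456 + 27/2*e3456 + 9/5*e12345 + 15/8*e12346 - 1/9*e13456 - 3/4*e123456
Answer: 6*e1 - 1/3*e3 + 821/120*e4 - 561/40*e5 + 5/12*e6 + 9/2*e13 + 1/4*e23 + e24 - 2*e25 - 69/16*e26 - 2/9*e34 + 193/15*e36 + 2/15*e46 + 56/15*e123 - 3/2*e124 + 3/10*e125 + 3/2*e134 + 1/6*e135 + 811/60*e145 + 59/24*e156 - 1149/40*e234 - 71/24*e235 + e236 + 1/2*e256 + 1/18*e346 - 14/15*e1236 + 23/16*e1245 - 17/2*e1246 - 9/5*e1256 + 4/9*e1345 + 6*e1346 + 7/6*e1356 - 46/15*e1456 - 2/3*e2356 + 17*e2456 + 27/2*e3456 + 9/5*e12345 + 15/8*e12346 - 1/9*e13456 - 3/4*e123456


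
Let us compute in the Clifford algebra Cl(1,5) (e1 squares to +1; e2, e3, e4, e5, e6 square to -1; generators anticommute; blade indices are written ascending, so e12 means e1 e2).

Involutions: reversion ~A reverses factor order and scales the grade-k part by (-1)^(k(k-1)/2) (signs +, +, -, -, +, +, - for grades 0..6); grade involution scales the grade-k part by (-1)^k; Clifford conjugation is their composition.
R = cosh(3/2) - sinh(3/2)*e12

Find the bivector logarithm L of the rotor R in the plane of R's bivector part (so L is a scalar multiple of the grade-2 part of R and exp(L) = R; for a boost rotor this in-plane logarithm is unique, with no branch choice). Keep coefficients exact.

The scalar part of R is cosh(3/2), so cosh pins the rapidity up to sign — the sign comes from the bivector part; dividing that part by sinh of the rapidity yields the plane, and the in-plane L = rapidity * plane is unique because the two sign choices cancel.
Concretely: cosh(rapidity) = cosh(3/2) gives rapidity = ±3/2, and since rapidity/sinh(rapidity) is even the sign is immaterial: L = (rapidity/sinh(rapidity)) * <R>_2 = (3/(2*sinh(3/2))) * <R>_2.
Answer: -3/2*e12


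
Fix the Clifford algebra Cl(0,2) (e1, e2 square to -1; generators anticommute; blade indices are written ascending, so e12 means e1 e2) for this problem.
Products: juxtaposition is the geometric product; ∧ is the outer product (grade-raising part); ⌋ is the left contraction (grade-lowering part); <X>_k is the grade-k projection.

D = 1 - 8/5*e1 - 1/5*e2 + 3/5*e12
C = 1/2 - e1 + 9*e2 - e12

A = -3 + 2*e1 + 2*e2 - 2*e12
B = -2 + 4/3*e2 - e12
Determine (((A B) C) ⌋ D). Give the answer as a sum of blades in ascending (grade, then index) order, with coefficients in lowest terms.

step 1: 4/3 - 10/3*e1 - 6*e2 + 29/3*e12
step 2: 61 - 84*e1 - 4*e2 - 65/2*e12
step 3: -547/10 - 100*e1 + 191/5*e2 + 183/5*e12
Answer: -547/10 - 100*e1 + 191/5*e2 + 183/5*e12


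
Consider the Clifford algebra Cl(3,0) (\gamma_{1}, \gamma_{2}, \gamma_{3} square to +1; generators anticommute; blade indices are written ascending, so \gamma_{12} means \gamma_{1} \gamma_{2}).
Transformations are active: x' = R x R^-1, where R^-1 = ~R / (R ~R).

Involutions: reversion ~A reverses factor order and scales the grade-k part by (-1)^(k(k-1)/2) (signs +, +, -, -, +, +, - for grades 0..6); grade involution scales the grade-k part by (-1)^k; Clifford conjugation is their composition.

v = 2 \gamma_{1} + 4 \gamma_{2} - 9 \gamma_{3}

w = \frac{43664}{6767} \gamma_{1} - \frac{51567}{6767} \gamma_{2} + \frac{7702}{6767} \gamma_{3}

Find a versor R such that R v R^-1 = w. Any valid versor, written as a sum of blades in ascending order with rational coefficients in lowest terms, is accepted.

Since q(v) = q(w) = 101, the sum R = v + w = \frac{57198}{6767} \gamma_{1} - \frac{24499}{6767} \gamma_{2} - \frac{53201}{6767} \gamma_{3} does the job whenever invertible.
Answer: \frac{57198}{6767} \gamma_{1} - \frac{24499}{6767} \gamma_{2} - \frac{53201}{6767} \gamma_{3}


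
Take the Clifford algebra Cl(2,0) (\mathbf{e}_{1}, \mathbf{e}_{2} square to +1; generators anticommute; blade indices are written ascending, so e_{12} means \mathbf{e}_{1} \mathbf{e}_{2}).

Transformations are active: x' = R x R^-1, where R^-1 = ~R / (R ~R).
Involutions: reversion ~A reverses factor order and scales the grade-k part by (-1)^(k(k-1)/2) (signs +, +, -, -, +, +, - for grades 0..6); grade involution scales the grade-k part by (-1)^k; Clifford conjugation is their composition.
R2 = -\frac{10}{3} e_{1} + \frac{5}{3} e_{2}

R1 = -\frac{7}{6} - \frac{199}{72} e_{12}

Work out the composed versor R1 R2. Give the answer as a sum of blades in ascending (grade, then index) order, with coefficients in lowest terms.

Distribute over the terms of R1 (each basis-blade product reordered to ascending indices, repeated generators contracted through their squares):
(-\frac{7}{6}) R2 = \frac{35}{9} e_{1} - \frac{35}{18} e_{2}
(-\frac{199}{72} e_{12}) R2 = -\frac{995}{216} e_{1} - \frac{995}{108} e_{2}
Summing the partial products and collecting blades:
Answer: -\frac{155}{216} e_{1} - \frac{1205}{108} e_{2}


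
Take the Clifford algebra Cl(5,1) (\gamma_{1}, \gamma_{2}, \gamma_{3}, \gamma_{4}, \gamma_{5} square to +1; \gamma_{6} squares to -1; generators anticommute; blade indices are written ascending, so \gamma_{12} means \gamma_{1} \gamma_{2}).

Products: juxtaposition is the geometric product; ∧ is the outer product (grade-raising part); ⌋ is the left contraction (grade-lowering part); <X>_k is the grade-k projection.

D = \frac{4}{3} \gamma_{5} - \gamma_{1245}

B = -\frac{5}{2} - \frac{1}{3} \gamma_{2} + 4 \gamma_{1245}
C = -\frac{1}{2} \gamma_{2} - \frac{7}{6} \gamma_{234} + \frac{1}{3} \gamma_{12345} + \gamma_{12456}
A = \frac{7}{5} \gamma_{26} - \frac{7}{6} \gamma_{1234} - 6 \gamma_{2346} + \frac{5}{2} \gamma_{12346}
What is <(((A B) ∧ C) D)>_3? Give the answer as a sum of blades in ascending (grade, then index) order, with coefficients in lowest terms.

step 1: \frac{7}{15} \gamma_{6} - \frac{7}{2} \gamma_{26} + \frac{14}{3} \gamma_{35} + \frac{7}{18} \gamma_{134} - 2 \gamma_{346} - 10 \gamma_{356} + \frac{35}{12} \gamma_{1234} + \frac{5}{6} \gamma_{1346} + 24 \gamma_{1356} - \frac{28}{5} \gamma_{1456} + 15 \gamma_{2346} - \frac{25}{4} \gamma_{12346}
step 2: \frac{7}{30} \gamma_{26} - \frac{7}{3} \gamma_{235} - \frac{7}{36} \gamma_{1234} - \frac{41}{90} \gamma_{2346} - 5 \gamma_{2356} + \frac{5}{12} \gamma_{12346} + 12 \gamma_{12356} - \frac{14}{5} \gamma_{12456} - \frac{7}{45} \gamma_{123456}
step 3: \frac{14}{5} \gamma_{6} - \frac{28}{9} \gamma_{23} - \frac{7}{36} \gamma_{35} + \frac{7}{45} \gamma_{36} + \frac{7}{3} \gamma_{134} + \frac{20}{3} \gamma_{236} - \frac{14}{45} \gamma_{256} - 12 \gamma_{346} + \frac{5}{12} \gamma_{356} - 16 \gamma_{1236} + \frac{56}{15} \gamma_{1246} + 5 \gamma_{1346} - \frac{41}{90} \gamma_{1356} + \frac{7}{30} \gamma_{1456} - \frac{7}{27} \gamma_{12345} + \frac{28}{135} \gamma_{12346} + \frac{82}{135} \gamma_{23456} - \frac{5}{9} \gamma_{123456}
step 4: \frac{7}{3} \gamma_{134} + \frac{20}{3} \gamma_{236} - \frac{14}{45} \gamma_{256} - 12 \gamma_{346} + \frac{5}{12} \gamma_{356}
Answer: \frac{7}{3} \gamma_{134} + \frac{20}{3} \gamma_{236} - \frac{14}{45} \gamma_{256} - 12 \gamma_{346} + \frac{5}{12} \gamma_{356}


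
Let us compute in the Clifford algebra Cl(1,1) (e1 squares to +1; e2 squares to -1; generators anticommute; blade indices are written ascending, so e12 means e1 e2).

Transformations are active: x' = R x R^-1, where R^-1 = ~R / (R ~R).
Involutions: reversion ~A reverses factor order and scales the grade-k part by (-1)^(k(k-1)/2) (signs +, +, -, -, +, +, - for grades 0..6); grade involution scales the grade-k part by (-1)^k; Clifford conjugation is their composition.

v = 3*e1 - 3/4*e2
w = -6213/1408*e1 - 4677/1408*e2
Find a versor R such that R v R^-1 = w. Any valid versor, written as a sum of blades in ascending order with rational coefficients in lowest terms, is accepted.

Key observation: q(v) = q(w) = 135/16 (sandwiches preserve the norm), so R = v + w = -1989/1408*e1 - 5733/1408*e2 works whenever it is invertible — the component of v along it is kept and (v - w)/2 reverses, sending v to w.
Answer: -1989/1408*e1 - 5733/1408*e2


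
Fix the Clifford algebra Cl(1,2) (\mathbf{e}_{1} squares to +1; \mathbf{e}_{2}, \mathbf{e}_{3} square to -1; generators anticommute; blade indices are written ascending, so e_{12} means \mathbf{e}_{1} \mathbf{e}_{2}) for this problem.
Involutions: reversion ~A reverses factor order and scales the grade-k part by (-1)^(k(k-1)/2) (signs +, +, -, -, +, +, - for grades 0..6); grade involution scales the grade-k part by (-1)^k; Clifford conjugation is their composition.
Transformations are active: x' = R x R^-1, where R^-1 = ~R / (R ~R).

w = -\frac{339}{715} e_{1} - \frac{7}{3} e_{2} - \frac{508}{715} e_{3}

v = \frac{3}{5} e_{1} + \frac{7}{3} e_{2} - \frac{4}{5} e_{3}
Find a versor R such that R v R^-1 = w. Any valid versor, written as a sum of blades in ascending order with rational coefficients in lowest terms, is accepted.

The midline construction: v and w both square to -\frac{1288}{225}, so reflecting in their sum \frac{18}{143} e_{1} - \frac{216}{143} e_{3} exchanges them.
Answer: \frac{18}{143} e_{1} - \frac{216}{143} e_{3}


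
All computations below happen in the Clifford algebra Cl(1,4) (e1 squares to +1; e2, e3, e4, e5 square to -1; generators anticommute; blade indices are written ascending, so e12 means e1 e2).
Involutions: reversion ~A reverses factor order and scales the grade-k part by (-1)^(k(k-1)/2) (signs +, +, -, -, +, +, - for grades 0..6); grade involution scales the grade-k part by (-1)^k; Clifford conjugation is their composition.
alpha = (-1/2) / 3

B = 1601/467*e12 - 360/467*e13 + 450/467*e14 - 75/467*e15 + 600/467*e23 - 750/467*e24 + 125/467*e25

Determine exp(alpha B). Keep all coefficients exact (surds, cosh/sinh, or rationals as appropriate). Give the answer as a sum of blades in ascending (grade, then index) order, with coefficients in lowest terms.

B^2 term by term: the squares give (1601/467)^2*(e12)^2 + (-360/467)^2*(e13)^2 + (450/467)^2*(e14)^2 + (-75/467)^2*(e15)^2 + (600/467)^2*(e23)^2 + (-750/467)^2*(e24)^2 + (125/467)^2*(e25)^2 = 2563201/218089*(+1) + 129600/218089*(+1) + 202500/218089*(+1) + 5625/218089*(+1) + 360000/218089*(-1) + 562500/218089*(-1) + 15625/218089*(-1) = 9 (each basis 2-blade squares to minus the product of its generators' squares); cross terms between blades sharing an index anticommute and cancel; the commuting (index-disjoint) pairs give grade-4 terms 2*c*c'*(blade product), which cancel blade by blade — e1234: -540000/218089 + 540000/218089 = 0; e1235: 90000/218089 - 90000/218089 = 0; e1245: -112500/218089 + 112500/218089 = 0 — confirming B is simple. So B^2 = 9.
B^2 = 9 — the positive square puts this in the hyperbolic regime; l = 3, alpha*l = -1/2, so exp(alpha B) = cosh(-1/2) + (sinh(-1/2)/3)*B = cosh(1/2) + (-sinh(1/2)/3)*B.
Answer: cosh(1/2) - 1601*sinh(1/2)/1401*e12 + 120*sinh(1/2)/467*e13 - 150*sinh(1/2)/467*e14 + 25*sinh(1/2)/467*e15 - 200*sinh(1/2)/467*e23 + 250*sinh(1/2)/467*e24 - 125*sinh(1/2)/1401*e25


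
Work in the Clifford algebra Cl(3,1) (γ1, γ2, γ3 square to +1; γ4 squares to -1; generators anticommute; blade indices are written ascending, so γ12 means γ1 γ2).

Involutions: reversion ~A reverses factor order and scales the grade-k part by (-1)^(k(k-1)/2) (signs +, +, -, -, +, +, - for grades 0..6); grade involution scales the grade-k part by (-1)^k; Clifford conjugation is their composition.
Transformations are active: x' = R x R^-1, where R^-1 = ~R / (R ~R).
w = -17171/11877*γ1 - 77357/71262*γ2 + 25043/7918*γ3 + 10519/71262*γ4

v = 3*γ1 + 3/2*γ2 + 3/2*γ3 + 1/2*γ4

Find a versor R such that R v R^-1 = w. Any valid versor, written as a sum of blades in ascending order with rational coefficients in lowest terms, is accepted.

Why this works: both vectors square to 53/4, so q(v) = q(w) and R = v + w = 18460/11877*γ1 + 14768/35631*γ2 + 18460/3959*γ3 + 23075/35631*γ4 carries v to w — its own direction survives, the complement (v - w)/2 flips.
Answer: 18460/11877*γ1 + 14768/35631*γ2 + 18460/3959*γ3 + 23075/35631*γ4


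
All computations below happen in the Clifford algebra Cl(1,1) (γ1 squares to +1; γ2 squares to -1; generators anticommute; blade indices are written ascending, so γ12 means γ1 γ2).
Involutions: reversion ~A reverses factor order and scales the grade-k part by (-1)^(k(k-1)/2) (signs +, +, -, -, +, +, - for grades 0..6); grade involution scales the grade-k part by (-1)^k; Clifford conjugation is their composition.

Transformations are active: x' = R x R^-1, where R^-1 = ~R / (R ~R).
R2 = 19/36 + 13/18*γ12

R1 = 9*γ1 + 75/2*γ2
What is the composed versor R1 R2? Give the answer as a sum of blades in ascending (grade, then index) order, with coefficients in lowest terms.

Distribute over the terms of R1 (each basis-blade product reordered to ascending indices, repeated generators contracted through their squares):
(9*γ1) R2 = 19/4*γ1 + 13/2*γ2
(75/2*γ2) R2 = 325/12*γ1 + 475/24*γ2
Summing the partial products and collecting blades:
Answer: 191/6*γ1 + 631/24*γ2


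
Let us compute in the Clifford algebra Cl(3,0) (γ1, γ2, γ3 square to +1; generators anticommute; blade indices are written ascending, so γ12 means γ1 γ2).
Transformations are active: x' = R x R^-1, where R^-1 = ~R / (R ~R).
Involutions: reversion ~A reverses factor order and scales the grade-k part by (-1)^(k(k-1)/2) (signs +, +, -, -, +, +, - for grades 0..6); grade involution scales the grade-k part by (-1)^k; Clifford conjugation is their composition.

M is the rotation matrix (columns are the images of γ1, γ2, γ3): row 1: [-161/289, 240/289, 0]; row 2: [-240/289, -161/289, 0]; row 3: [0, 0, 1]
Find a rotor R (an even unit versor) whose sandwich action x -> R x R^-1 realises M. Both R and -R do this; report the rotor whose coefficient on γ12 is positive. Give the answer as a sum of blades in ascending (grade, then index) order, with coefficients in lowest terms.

Method: write R = a + b12*γ12 + b13*γ13 + b23*γ23 with a^2 + b12^2 + b13^2 + b23^2 = 1 (so R^-1 = ~R). Expanding the columns R e_j ~R gives tr M = 4a^2 - 1 and, from the antisymmetric part, M21 - M12 = -4a*b12, M13 - M31 = 4a*b13, M32 - M23 = -4a*b23.
Here tr M = -33/289, so a^2 = (1 + tr M)/4 = 64/289 and a = ±8/17. Taking a = 8/17: M21 - M12 = -480/289, M13 - M31 = 0, M32 - M23 = 0, giving b12 = 15/17, b13 = 0, b23 = 0, i.e. R = 8/17 + 15/17*γ12.
Its γ12 coefficient is already positive.
Answer: 8/17 + 15/17*γ12. Recall the cover is two-to-one: with M of trace -33/289, both preimages act alike, and the stated γ12 sign chooses the sheet.
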